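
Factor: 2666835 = 3^2*5^1*59263^1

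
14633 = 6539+8094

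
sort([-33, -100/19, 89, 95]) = [-33, -100/19, 89, 95]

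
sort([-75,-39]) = [-75,-39]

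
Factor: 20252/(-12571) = -1*2^2*13^(-1)*61^1*83^1*967^(-1)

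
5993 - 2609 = 3384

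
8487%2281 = 1644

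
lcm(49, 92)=4508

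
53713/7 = 7673 + 2/7 ≈ 7673.29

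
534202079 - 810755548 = -276553469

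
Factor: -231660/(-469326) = 2^1*3^3*5^1*547^(-1) = 270/547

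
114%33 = 15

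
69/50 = 1 + 19/50 = 1.38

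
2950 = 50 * 59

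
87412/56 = 21853/14 ≈ 1560.93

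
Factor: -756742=-1*2^1*7^1*191^1*283^1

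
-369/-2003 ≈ 0.184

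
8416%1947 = 628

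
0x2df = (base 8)1337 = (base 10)735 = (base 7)2100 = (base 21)1e0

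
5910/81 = 72+26/27 ≈ 72.96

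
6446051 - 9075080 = -2629029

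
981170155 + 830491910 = 1811662065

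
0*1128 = 0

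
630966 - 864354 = -233388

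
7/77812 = 1/11116 ≈ 0.0000900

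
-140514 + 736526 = 596012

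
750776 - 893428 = -142652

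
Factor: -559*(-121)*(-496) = -1*2^4*11^2*13^1*31^1*43^1 = -33548944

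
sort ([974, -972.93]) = [-972.93, 974]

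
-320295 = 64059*(-5)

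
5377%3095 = 2282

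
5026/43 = 116 + 38/43 ≈ 116.88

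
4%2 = 0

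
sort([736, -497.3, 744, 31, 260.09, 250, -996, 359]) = [-996, -497.3, 31, 250, 260.09, 359, 736, 744]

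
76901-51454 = 25447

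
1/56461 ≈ 0.0000177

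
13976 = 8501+5475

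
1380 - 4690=-3310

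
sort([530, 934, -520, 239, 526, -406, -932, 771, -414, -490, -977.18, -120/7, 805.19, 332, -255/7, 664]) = [-977.18, -932, -520, -490, -414, -406, -255/7, -120/7, 239, 332, 526, 530, 664, 771, 805.19, 934]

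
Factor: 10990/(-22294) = -1 * 5^1 * 7^1 * 71^(-1) = -35/71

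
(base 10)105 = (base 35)30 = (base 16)69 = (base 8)151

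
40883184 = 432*94637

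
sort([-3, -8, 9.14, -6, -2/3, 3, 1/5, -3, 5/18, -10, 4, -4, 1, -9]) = [-10, -9, -8, -6, -4, -3, -3, -2/3, 1/5, 5/18, 1, 3, 4, 9.14]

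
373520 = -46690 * (-8)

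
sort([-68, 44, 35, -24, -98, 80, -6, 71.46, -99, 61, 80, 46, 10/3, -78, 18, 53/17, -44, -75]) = [-99, -98, -78, -75, -68, -44, -24, -6, 53/17, 10/3, 18, 35, 44, 46, 61, 71.46, 80, 80]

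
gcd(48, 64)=16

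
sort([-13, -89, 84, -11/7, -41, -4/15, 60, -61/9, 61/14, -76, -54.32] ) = [-89, -76, -54.32, -41, -13, -61/9, -11/7, -4/15, 61/14, 60, 84] 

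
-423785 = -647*655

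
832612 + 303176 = 1135788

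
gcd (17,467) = 1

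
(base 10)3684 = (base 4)321210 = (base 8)7144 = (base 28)4jg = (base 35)309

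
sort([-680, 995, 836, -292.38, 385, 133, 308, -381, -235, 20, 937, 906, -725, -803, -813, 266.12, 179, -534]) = [-813, -803, -725, -680, -534, -381, -292.38, -235, 20, 133, 179, 266.12, 308, 385, 836, 906, 937, 995]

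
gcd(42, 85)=1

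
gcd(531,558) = 9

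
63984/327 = 195 + 73/109 ≈ 195.67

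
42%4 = 2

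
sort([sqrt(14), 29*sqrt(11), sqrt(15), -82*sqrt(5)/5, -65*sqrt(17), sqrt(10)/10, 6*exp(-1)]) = [-65*sqrt(17), -82*sqrt(5)/5, sqrt(10)/10, 6*exp(-1), sqrt(14), sqrt(15), 29*sqrt(11)]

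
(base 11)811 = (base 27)198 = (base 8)1724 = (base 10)980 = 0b1111010100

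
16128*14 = 225792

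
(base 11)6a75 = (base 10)9278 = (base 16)243e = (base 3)110201122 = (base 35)7k3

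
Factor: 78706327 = 7^1*83^1*135467^1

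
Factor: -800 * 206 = -1 * 2^6 * 5^2 * 103^1 = -164800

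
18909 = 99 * 191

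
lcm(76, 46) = 1748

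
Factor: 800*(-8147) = -1*2^5*5^2*8147^1 = -6517600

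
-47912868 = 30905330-78818198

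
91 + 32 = 123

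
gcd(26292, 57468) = 12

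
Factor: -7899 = -1*3^1*2633^1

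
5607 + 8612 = 14219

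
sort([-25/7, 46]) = [-25/7, 46]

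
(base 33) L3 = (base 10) 696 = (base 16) 2B8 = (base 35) JV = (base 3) 221210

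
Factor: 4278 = 2^1 * 3^1 * 23^1 * 31^1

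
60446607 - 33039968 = 27406639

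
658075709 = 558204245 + 99871464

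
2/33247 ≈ 0.0000602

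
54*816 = 44064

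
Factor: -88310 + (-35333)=-1 * 13^1 * 9511^1=-123643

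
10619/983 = 10 + 789/983 ≈ 10.80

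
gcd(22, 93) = 1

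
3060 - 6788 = -3728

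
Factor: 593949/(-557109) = -1*3^(-1)*7^(-1)*29^1*37^(-1)*239^(-1)*6827^1 = -197983/185703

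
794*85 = 67490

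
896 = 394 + 502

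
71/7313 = 1/103 ≈ 0.00971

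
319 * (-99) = -31581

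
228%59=51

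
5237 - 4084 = 1153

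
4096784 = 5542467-1445683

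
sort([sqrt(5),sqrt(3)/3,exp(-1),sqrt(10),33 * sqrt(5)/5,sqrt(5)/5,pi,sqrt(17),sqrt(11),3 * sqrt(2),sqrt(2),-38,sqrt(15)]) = [-38,exp(-1),sqrt(5)/5,sqrt(3)/3,sqrt(2),sqrt(5),pi,sqrt(10),sqrt(11),sqrt(15),sqrt(17),3 * sqrt(2),33 * sqrt(5)/5]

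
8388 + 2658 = 11046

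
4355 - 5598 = -1243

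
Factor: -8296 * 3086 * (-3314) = 2^5 * 17^1 * 61^1 * 1543^1 * 1657^1 = 84843225184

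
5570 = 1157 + 4413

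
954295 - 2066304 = -1112009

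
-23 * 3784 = -87032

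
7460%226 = 2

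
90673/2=45336 + 1/2=45336.50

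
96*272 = 26112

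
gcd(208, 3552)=16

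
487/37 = 13 + 6/37 ≈ 13.16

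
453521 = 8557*53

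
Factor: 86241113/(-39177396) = -1*2^(-2)*3^(-2)*7^1*317^(-1)*3433^(-1)*12320159^1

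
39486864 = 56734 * 696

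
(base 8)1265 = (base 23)173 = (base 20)1ed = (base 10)693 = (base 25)12i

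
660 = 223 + 437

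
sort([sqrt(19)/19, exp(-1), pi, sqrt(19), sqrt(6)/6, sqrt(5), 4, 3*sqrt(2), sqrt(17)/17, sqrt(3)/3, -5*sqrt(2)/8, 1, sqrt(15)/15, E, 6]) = [-5*sqrt(2)/8, sqrt(19)/19, sqrt(17)/17, sqrt(15)/15, exp(-1), sqrt(6)/6, sqrt(3)/3, 1, sqrt(5), E, pi, 4, 3*sqrt(2), sqrt(19), 6]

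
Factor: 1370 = 2^1 * 5^1 * 137^1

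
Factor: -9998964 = -1*2^2*3^9*127^1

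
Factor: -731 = -1 * 17^1 * 43^1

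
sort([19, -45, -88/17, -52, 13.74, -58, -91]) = [-91, -58, -52, -45, -88/17, 13.74, 19]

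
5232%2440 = 352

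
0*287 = 0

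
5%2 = 1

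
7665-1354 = 6311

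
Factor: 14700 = 2^2 * 3^1 * 5^2 * 7^2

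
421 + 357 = 778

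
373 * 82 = 30586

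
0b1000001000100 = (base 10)4164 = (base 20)a84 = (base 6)31140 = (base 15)1379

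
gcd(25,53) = 1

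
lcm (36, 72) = 72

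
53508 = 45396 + 8112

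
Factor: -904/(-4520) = 5^(-1) = 1/5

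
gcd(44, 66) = 22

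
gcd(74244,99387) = 3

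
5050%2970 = 2080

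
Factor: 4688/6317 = 2^4 * 293^1 * 6317^(-1)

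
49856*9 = 448704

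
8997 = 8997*1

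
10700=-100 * (-107)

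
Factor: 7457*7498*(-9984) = -1*2^9*3^1*13^1*23^1*163^1*7457^1 = -558231258624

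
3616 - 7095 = -3479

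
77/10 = 7 + 7/10 = 7.70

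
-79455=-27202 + -52253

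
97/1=97=97.00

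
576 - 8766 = -8190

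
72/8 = 9 = 9.00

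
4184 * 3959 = 16564456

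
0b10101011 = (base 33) 56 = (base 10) 171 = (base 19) 90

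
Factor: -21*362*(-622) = 2^2*3^1*7^1*181^1*311^1 = 4728444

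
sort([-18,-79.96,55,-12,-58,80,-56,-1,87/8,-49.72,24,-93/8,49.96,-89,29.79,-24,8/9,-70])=[-89,-79.96,-70,-58,-56,-49.72,-24,-18,-12,-93/8,-1,8/9,87/8,24,29.79,49.96,55,80]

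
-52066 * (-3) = 156198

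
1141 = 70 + 1071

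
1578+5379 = 6957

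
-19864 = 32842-52706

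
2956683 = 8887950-5931267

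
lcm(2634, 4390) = 13170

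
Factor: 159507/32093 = 3^2 * 37^1 * 67^(-1) = 333/67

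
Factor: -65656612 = -1 * 2^2 * 7^1 * 53^1 * 151^1 * 293^1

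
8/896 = 1/112 ≈ 0.00893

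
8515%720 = 595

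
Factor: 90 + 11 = 101^1 = 101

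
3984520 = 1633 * 2440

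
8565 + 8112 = 16677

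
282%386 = 282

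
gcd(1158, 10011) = 3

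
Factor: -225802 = -1 * 2^1 * 112901^1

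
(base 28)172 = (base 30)12m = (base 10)982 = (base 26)1bk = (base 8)1726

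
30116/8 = 3764 + 1/2 = 3764.50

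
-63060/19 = -3318-18/19 ≈ -3318.95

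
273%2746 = 273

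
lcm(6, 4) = 12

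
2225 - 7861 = -5636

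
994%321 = 31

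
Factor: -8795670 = -1*2^1*3^1*5^1*13^1*19^1*1187^1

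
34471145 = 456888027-422416882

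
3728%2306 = 1422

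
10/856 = 5/428 ≈ 0.0117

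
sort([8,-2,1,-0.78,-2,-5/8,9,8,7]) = [-2,-2,-0.78,-5/8,1,7,8,8,9]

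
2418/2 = 1209 = 1209.00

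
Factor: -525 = -1*3^1*5^2*7^1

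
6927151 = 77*89963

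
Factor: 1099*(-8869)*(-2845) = 5^1*7^3*157^1*181^1*569^1 = 27730303195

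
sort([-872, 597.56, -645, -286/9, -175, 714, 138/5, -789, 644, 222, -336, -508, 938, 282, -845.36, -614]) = [-872, -845.36, -789, -645, -614, -508, -336, -175, -286/9, 138/5, 222, 282, 597.56, 644, 714, 938]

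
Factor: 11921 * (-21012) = -1 * 2^2 * 3^1 * 7^1 * 13^1 * 17^1 * 103^1 * 131^1 = -250484052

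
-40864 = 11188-52052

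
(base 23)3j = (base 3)10021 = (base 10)88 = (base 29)31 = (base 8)130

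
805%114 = 7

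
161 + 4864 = 5025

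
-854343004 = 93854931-948197935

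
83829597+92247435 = 176077032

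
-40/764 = -10/191 ≈ -0.0524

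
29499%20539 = 8960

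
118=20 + 98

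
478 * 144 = 68832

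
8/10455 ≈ 0.000765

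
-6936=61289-68225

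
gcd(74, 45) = 1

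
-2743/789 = -3 - 376/789 ≈ -3.48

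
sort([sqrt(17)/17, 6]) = [sqrt(17)/17, 6]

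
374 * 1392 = 520608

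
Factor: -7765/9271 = -1 * 5^1 * 73^(-1) * 127^(-1) * 1553^1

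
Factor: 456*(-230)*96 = -1*2^9*3^2*5^1*19^1*23^1 = -10068480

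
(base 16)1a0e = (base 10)6670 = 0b1101000001110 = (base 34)5q6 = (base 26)9me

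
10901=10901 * 1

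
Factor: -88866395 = -1*5^1*17^1*1045487^1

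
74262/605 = 122 + 452/605 ≈ 122.75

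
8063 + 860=8923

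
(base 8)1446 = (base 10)806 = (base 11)673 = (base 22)1ee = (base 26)150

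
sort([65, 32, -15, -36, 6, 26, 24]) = [-36, -15, 6, 24, 26, 32, 65]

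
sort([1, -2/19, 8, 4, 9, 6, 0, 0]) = [-2/19, 0, 0, 1, 4, 6, 8, 9]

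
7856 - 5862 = 1994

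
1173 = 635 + 538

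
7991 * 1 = 7991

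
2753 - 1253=1500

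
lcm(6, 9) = 18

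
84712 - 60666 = 24046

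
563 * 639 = 359757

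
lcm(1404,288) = 11232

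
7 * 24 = 168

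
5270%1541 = 647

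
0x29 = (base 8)51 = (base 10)41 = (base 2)101001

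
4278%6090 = 4278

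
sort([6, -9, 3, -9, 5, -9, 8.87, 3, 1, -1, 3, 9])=[-9, -9, -9, -1, 1, 3, 3, 3, 5, 6, 8.87, 9]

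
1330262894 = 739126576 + 591136318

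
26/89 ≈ 0.292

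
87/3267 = 29/1089 ≈ 0.0266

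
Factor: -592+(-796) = -1*2^2*347^1 = -1388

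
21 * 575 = 12075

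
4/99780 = 1/24945 ≈ 0.0000401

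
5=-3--8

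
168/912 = 7/38 ≈ 0.184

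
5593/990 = 5 + 643/990 ≈ 5.65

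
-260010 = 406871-666881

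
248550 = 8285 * 30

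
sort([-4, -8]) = [-8, -4]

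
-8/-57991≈0.000138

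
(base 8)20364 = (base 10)8436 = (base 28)al8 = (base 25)dcb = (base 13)3abc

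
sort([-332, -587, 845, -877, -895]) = [-895, -877, -587, -332, 845]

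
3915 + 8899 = 12814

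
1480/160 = 37/4 = 9.25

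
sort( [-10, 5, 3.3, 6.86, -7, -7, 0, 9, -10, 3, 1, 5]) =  [-10, -10, -7, -7, 0, 1, 3, 3.3, 5, 5, 6.86, 9]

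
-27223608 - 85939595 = -113163203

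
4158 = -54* (-77)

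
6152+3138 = 9290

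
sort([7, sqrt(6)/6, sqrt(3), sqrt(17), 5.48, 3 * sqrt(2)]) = [sqrt(6)/6, sqrt(3), sqrt(17), 3 * sqrt(2), 5.48, 7]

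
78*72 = 5616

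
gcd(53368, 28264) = 8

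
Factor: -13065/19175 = -1 * 3^1 * 5^(-1) * 59^(-1) * 67^1 = -201/295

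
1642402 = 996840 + 645562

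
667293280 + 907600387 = 1574893667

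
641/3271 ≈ 0.196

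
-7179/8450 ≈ -0.850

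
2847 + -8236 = -5389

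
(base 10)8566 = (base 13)3b8c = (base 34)7dw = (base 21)j8j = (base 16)2176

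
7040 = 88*80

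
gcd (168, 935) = 1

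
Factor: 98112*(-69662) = -1*2^7*3^1*7^1*61^1*73^1*571^1 = -6834678144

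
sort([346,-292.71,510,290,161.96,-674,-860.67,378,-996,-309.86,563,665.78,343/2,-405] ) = [-996,-860.67,-674,-405,-309.86,-292.71,161.96,343/2,290,346,378,510,563,665.78] 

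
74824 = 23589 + 51235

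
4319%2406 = 1913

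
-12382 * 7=-86674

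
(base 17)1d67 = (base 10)8779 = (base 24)f5j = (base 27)c14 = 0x224b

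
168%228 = 168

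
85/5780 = 1/68≈0.0147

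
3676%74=50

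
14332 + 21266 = 35598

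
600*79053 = 47431800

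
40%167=40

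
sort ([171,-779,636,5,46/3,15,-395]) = [-779,-395,5,15,46/3,171,636]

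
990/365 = 198/73 ≈ 2.71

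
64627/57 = 1133+46/57 ≈ 1133.81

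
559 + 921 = 1480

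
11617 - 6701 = 4916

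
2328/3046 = 1164/1523 ≈ 0.764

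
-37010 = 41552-78562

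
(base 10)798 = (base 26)14i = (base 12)566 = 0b1100011110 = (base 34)ng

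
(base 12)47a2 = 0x1f6a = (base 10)8042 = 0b1111101101010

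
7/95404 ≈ 0.0000734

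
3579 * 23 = 82317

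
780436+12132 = 792568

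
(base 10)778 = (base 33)nj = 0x30a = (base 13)47b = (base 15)36d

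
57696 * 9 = 519264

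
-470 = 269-739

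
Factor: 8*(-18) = -1*2^4*3^2 = -144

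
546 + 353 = 899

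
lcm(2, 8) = 8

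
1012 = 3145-2133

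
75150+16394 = 91544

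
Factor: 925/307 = 5^2*37^1*307^(-1)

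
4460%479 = 149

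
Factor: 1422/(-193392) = -1 * 2^(-3) * 17^(-1) = -1/136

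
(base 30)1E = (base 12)38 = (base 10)44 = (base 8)54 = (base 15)2E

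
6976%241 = 228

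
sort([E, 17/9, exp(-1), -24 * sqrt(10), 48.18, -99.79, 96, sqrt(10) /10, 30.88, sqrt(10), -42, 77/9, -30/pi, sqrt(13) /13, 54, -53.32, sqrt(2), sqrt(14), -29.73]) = [-99.79, -24 * sqrt(10), -53.32, -42, -29.73, -30/pi, sqrt(13) /13, sqrt(10) /10, exp(-1), sqrt(2), 17/9, E, sqrt(10), sqrt(14), 77/9, 30.88, 48.18, 54, 96]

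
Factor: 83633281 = 509^1 * 164309^1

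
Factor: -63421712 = -1 * 2^4 * 3963857^1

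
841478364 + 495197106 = 1336675470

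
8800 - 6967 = 1833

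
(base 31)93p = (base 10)8767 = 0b10001000111111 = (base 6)104331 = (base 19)1558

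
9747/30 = 324 + 9/10 = 324.90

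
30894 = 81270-50376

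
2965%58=7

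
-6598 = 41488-48086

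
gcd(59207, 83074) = 1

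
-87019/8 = -10877-3/8 ≈ -10877.38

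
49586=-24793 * (-2) 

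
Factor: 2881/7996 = 2^(-2)*43^1*67^1*1999^(-1)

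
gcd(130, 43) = 1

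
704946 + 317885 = 1022831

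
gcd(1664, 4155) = 1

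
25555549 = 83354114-57798565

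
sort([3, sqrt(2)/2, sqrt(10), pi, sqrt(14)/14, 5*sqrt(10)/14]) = [sqrt(14)/14, sqrt(2)/2, 5*sqrt(10)/14, 3, pi, sqrt(10)]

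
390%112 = 54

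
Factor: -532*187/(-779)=2^2*7^1*11^1*17^1*41^(-1)=5236/41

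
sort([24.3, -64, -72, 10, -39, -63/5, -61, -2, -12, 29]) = [-72, -64, -61, -39, -63/5, -12, -2, 10, 24.3, 29]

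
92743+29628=122371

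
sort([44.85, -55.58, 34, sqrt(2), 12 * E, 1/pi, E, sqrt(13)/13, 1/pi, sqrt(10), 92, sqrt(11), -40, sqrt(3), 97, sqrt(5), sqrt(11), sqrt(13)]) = [-55.58, -40, sqrt(13)/13, 1/pi, 1/pi, sqrt(2), sqrt(3), sqrt(5), E, sqrt(10), sqrt(11), sqrt(11), sqrt(13), 12 * E, 34, 44.85, 92, 97]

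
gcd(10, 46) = 2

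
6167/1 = 6167 = 6167.00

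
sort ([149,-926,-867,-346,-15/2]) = [-926,-867,-346,-15/2,149]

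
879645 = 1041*845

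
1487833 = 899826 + 588007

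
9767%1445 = 1097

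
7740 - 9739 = -1999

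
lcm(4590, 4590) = 4590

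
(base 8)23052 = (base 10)9770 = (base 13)45a7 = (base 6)113122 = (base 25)ffk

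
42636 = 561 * 76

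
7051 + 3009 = 10060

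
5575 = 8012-2437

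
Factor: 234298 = 2^1 * 31^1 * 3779^1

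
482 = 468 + 14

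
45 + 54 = 99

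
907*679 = 615853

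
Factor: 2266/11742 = 3^(-1)*11^1*19^(-1) = 11/57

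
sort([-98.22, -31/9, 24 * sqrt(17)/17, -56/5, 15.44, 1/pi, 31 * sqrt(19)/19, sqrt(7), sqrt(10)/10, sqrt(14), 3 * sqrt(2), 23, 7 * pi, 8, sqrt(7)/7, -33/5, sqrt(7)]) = [-98.22, -56/5, -33/5, -31/9, sqrt(10)/10, 1/pi, sqrt(7)/7, sqrt(7), sqrt(7), sqrt(14), 3 * sqrt(2), 24 * sqrt(17)/17, 31 * sqrt(19)/19, 8, 15.44, 7 * pi, 23]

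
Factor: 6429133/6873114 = 2^(-1) * 3^(-1) * 61^(-1) * 89^(-1) * 211^(-1) * 1307^1 * 4919^1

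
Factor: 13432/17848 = 73^1 * 97^(-1) = 73/97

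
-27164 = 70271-97435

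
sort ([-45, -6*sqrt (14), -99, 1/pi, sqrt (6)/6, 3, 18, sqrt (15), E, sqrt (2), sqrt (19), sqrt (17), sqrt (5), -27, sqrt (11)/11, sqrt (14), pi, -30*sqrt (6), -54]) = [-99, -30*sqrt (6), -54, -45, -27, -6*sqrt (14), sqrt (11)/11, 1/pi, sqrt (6)/6, sqrt (2), sqrt (5), E, 3, pi, sqrt (14), sqrt (15), sqrt (17), sqrt (19), 18]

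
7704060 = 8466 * 910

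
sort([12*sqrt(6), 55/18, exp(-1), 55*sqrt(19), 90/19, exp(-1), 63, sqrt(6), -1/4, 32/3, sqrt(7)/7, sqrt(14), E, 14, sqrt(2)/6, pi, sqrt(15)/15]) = [-1/4, sqrt(2)/6, sqrt(15)/15, exp(-1), exp(-1), sqrt(7)/7, sqrt(6), E, 55/18, pi, sqrt(14), 90/19, 32/3, 14, 12*sqrt(6), 63, 55*sqrt(19)]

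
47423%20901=5621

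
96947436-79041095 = 17906341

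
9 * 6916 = 62244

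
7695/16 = 480 + 15/16 ≈ 480.94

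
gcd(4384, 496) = 16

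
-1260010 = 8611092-9871102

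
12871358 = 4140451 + 8730907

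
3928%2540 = 1388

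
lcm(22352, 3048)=67056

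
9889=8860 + 1029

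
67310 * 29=1951990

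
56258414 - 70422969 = -14164555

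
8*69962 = 559696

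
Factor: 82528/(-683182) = -1*2^4*29^(-1)*2579^1*11779^(-1) = -41264/341591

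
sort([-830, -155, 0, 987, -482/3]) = [-830, -482/3, -155, 0, 987]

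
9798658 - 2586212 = 7212446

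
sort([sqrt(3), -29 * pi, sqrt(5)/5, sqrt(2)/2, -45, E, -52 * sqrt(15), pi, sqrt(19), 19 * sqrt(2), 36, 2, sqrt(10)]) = [-52 * sqrt(15), -29 * pi, -45, sqrt(5)/5, sqrt(2)/2, sqrt(3), 2, E, pi, sqrt(10), sqrt(19), 19 * sqrt(2), 36]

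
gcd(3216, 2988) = 12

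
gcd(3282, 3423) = 3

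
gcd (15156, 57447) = 9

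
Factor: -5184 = -1 * 2^6 * 3^4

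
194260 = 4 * 48565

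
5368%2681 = 6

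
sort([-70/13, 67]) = [-70/13, 67]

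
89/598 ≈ 0.149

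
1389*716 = 994524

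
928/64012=232/16003 ≈ 0.0145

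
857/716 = 1 + 141/716 ≈ 1.20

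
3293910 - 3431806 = -137896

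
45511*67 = 3049237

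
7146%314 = 238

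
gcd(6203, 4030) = 1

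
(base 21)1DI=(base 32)MS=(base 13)444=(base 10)732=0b1011011100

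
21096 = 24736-3640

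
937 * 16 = 14992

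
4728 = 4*1182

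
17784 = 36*494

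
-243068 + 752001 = 508933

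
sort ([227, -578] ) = [-578, 227] 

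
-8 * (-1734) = 13872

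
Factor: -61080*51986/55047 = -1*2^4*5^1*11^1*17^1*59^(-1)*139^1*311^(-1)*509^1 = -1058434960/18349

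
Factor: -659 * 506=-1 * 2^1 * 11^1 * 23^1 * 659^1=-333454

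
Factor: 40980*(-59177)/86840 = -1*2^(-1)*3^1*13^(-1)*17^1*59^2*167^(-1)*683^1 = -121253673/4342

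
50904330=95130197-44225867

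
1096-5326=-4230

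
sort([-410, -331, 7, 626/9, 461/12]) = [-410, -331, 7, 461/12, 626/9]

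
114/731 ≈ 0.156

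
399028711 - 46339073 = 352689638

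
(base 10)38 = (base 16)26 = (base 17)24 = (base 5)123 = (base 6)102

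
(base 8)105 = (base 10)69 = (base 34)21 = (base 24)2l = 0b1000101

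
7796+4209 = 12005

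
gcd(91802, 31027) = 1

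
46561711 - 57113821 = -10552110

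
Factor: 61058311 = 29^1 * 47^1 * 44797^1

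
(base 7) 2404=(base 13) 532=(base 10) 886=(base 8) 1566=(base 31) si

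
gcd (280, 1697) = 1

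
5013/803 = 6 + 195/803 ≈ 6.24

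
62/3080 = 31/1540 ≈ 0.0201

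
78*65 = 5070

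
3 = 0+3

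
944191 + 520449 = 1464640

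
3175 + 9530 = 12705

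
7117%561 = 385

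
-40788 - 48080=-88868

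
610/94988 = 305/47494 ≈ 0.00642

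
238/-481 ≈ -0.495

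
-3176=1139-4315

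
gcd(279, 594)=9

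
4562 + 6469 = 11031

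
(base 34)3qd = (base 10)4365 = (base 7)15504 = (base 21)9ii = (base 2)1000100001101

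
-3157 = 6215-9372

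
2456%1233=1223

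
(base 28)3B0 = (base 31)2NP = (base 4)221210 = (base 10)2660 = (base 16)A64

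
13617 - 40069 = -26452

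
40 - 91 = -51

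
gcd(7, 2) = 1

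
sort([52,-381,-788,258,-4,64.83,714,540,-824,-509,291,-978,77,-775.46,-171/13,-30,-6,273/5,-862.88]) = [-978,-862.88,-824,-788,-775.46,-509,-381,-30,-171/13,-6,-4,52,273/5,64.83,77,258,291,540,714]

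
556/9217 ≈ 0.0603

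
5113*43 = 219859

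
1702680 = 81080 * 21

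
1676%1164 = 512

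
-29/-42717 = 1/1473 ≈ 0.000679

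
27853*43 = 1197679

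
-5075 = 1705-6780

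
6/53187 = 2/17729 ≈ 0.000113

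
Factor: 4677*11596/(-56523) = -1*2^2*13^1*83^(-1)*223^1*227^(-1)*1559^1 = -18078164/18841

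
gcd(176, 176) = 176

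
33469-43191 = -9722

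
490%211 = 68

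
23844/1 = 23844 = 23844.00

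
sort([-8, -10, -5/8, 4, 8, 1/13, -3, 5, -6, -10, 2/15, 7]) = [-10, -10, -8, -6, -3, -5/8, 1/13, 2/15, 4, 5, 7, 8]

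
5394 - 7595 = -2201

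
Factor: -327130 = -1*2^1*5^1*32713^1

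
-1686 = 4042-5728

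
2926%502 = 416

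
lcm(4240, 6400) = 339200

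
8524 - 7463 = 1061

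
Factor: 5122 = 2^1*13^1*197^1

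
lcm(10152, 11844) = 71064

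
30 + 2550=2580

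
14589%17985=14589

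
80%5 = 0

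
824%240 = 104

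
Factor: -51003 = -1 * 3^3 * 1889^1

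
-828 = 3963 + -4791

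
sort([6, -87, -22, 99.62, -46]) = [-87, -46, -22, 6, 99.62]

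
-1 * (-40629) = 40629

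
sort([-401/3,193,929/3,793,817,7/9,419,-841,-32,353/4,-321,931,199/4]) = [-841,-321,-401/3,-32,7/9,199/4,353/4,193,929/3,419,793,817,931]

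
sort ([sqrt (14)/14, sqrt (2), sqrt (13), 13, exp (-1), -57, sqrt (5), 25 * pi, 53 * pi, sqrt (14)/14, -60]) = [-60, -57, sqrt (14)/14, sqrt (14)/14, exp (-1), sqrt (2), sqrt (5), sqrt (13), 13, 25 * pi, 53 * pi]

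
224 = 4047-3823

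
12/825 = 4/275 ≈ 0.0145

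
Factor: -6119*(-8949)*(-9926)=-1*2^1*3^1*7^1*19^1*29^1*157^1*211^1*709^1=-543537149106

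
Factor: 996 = 2^2*3^1*83^1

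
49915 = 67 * 745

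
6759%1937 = 948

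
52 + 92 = 144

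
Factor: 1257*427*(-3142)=-1*2^1*3^1*7^1*61^1*419^1*1571^1=-1686433938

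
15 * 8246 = 123690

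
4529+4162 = 8691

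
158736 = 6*26456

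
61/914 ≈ 0.0667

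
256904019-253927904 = 2976115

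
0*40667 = 0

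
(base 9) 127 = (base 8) 152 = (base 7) 211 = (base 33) 37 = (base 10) 106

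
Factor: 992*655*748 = 2^7*5^1*11^1*17^1*31^1*131^1 = 486020480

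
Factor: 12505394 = 2^1*11^1*223^1*2549^1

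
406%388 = 18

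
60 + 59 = 119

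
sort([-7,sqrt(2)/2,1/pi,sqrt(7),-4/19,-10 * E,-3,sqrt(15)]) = [-10 * E,-7,-3,-4/19,1/pi,sqrt(2)/2,sqrt(7),sqrt(15)]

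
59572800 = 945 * 63040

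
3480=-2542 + 6022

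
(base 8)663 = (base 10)435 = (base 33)d6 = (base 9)533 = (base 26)gj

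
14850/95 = 156 + 6/19 ≈ 156.32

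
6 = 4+2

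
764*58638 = 44799432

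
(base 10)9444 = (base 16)24e4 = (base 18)1b2c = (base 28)c18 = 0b10010011100100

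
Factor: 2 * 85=2^1 * 5^1 * 17^1=170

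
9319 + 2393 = 11712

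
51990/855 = 3466/57 ≈ 60.81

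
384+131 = 515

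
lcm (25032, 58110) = 1627080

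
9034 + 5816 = 14850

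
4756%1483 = 307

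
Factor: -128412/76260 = -1*3^2*5^(-1)*29^1*31^(-1) = -261/155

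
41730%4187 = 4047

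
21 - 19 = 2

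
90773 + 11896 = 102669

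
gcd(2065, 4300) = 5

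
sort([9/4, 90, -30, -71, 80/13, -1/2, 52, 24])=[-71, -30, -1/2, 9/4, 80/13, 24, 52, 90]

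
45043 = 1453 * 31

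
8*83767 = 670136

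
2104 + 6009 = 8113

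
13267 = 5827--7440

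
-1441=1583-3024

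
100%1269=100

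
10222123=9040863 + 1181260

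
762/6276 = 127/1046 ≈ 0.121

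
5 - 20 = -15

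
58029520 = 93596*620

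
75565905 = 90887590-15321685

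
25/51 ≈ 0.490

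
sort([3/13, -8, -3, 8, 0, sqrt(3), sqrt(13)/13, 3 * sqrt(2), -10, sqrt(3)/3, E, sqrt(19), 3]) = [-10, -8, -3, 0, 3/13, sqrt(13)/13, sqrt(3)/3, sqrt(3), E, 3, 3 * sqrt(2), sqrt(19), 8]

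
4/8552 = 1/2138 ≈ 0.000468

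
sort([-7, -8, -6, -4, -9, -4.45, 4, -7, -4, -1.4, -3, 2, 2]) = [-9, -8, -7, -7, -6, -4.45, -4, -4, -3, -1.4, 2, 2, 4]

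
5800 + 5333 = 11133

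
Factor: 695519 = 11^1 * 53^1 * 1193^1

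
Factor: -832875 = -1 * 3^1 * 5^3 * 2221^1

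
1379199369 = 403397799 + 975801570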